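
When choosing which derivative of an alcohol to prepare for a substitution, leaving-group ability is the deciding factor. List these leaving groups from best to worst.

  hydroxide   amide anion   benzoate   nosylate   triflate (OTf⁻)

Leaving-group ability tracks the stability of the departed species; conjugate-acid pKₐ is the usual yardstick (lower pKₐ → better LG).
triflate (OTf⁻): pKₐ(CF₃SO₃H (triflic acid)) ≈ -14
nosylate: pKₐ(p-O₂NC₆H₄SO₃H) ≈ -3.5
benzoate: pKₐ(C₆H₅COOH) ≈ 4.2
hydroxide: pKₐ(H₂O) ≈ 15.7
amide anion: pKₐ(NH₃) ≈ 38

triflate (OTf⁻) > nosylate > benzoate > hydroxide > amide anion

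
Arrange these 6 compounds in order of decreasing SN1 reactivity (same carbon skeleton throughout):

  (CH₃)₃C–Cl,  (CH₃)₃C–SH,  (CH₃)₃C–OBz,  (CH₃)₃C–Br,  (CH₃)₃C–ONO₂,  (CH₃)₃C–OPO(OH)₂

(CH₃)₃C–Br > (CH₃)₃C–Cl > (CH₃)₃C–ONO₂ > (CH₃)₃C–OPO(OH)₂ > (CH₃)₃C–OBz > (CH₃)₃C–SH

With the same alkyl group throughout, only the leaving group differentiates the rates.
A good leaving group is a weak base: the lower the pKₐ of its conjugate acid, the more readily it departs.
(CH₃)₃C–Br loses Br⁻: pKₐ(HBr) ≈ -9
(CH₃)₃C–Cl loses Cl⁻: pKₐ(HCl) ≈ -7
(CH₃)₃C–ONO₂ loses NO₃⁻: pKₐ(HNO₃) ≈ -1.3
(CH₃)₃C–OPO(OH)₂ loses H₂PO₄⁻: pKₐ(H₃PO₄) ≈ 2.1
(CH₃)₃C–OBz loses PhCOO⁻: pKₐ(C₆H₅COOH) ≈ 4.2
(CH₃)₃C–SH loses HS⁻: pKₐ(H₂S) ≈ 7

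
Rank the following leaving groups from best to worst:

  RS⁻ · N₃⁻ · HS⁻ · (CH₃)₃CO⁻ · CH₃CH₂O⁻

A good leaving group is a weak base: the lower the pKₐ of its conjugate acid, the more readily it departs.
N₃⁻: pKₐ(HN₃) ≈ 4.7 — linear, resonance-stabilised
HS⁻: pKₐ(H₂S) ≈ 7
RS⁻: pKₐ(RSH (a thiol)) ≈ 10.5 — moderately basic; rarely leaves without activation
CH₃CH₂O⁻: pKₐ(CH₃CH₂OH) ≈ 16
(CH₃)₃CO⁻: pKₐ(t-BuOH) ≈ 18 — bulky, strongly basic alkoxide

N₃⁻ > HS⁻ > RS⁻ > CH₃CH₂O⁻ > (CH₃)₃CO⁻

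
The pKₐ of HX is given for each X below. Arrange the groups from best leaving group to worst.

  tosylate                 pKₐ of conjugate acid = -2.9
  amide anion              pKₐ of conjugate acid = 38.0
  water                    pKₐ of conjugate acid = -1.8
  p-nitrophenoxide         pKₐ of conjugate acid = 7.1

tosylate > water > p-nitrophenoxide > amide anion

Lower conjugate-acid pKₐ ⇒ weaker base ⇒ better leaving group.
Sorting by the given values: tosylate (-2.9), water (-1.8), p-nitrophenoxide (7.1), amide anion (38.0).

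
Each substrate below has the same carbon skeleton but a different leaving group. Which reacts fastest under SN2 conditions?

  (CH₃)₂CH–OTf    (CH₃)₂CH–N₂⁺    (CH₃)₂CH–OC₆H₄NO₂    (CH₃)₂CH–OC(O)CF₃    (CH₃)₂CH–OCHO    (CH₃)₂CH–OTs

(CH₃)₂CH–N₂⁺

Identical carbon frameworks mean the comparison reduces to leaving-group quality.
Rank by basicity of the departing species: weakest base leaves most easily.
(CH₃)₂CH–N₂⁺ loses N₂: no meaningful conjugate acid; N₂ departs as an exceptionally stable neutral molecule
(CH₃)₂CH–OTf loses OTf⁻: pKₐ(CF₃SO₃H (triflic acid)) ≈ -14
(CH₃)₂CH–OTs loses OTs⁻: pKₐ(p-CH₃C₆H₄SO₃H (TsOH)) ≈ -2.8
(CH₃)₂CH–OC(O)CF₃ loses CF₃COO⁻: pKₐ(CF₃COOH) ≈ 0.2
(CH₃)₂CH–OCHO loses HCOO⁻: pKₐ(HCOOH) ≈ 3.8
(CH₃)₂CH–OC₆H₄NO₂ loses p-O₂N–C₆H₄–O⁻: pKₐ(p-nitrophenol) ≈ 7.2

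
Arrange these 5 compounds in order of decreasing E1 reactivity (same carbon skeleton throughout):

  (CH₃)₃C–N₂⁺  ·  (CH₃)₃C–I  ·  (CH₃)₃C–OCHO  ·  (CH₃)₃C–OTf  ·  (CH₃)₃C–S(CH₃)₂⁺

(CH₃)₃C–N₂⁺ > (CH₃)₃C–OTf > (CH₃)₃C–I > (CH₃)₃C–S(CH₃)₂⁺ > (CH₃)₃C–OCHO

The skeletons are identical, so relative rate is governed entirely by leaving-group ability.
Rank by basicity of the departing species: weakest base leaves most easily.
(CH₃)₃C–N₂⁺ loses N₂: no meaningful conjugate acid; N₂ departs as an exceptionally stable neutral molecule
(CH₃)₃C–OTf loses OTf⁻: pKₐ(CF₃SO₃H (triflic acid)) ≈ -14
(CH₃)₃C–I loses I⁻: pKₐ(HI) ≈ -10
(CH₃)₃C–S(CH₃)₂⁺ loses SR'₂: pKₐ(R'₂SH⁺) ≈ -7
(CH₃)₃C–OCHO loses HCOO⁻: pKₐ(HCOOH) ≈ 3.8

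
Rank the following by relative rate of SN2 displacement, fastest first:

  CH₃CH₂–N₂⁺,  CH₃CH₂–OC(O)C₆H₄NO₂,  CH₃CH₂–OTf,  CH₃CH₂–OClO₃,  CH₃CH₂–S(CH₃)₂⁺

CH₃CH₂–N₂⁺ > CH₃CH₂–OTf > CH₃CH₂–OClO₃ > CH₃CH₂–S(CH₃)₂⁺ > CH₃CH₂–OC(O)C₆H₄NO₂

With the same alkyl group throughout, only the leaving group differentiates the rates.
Rank by basicity of the departing species: weakest base leaves most easily.
CH₃CH₂–N₂⁺ loses N₂: no meaningful conjugate acid; N₂ departs as an exceptionally stable neutral molecule
CH₃CH₂–OTf loses OTf⁻: pKₐ(CF₃SO₃H (triflic acid)) ≈ -14
CH₃CH₂–OClO₃ loses ClO₄⁻: pKₐ(HClO₄) ≈ -10
CH₃CH₂–S(CH₃)₂⁺ loses SR'₂: pKₐ(R'₂SH⁺) ≈ -7
CH₃CH₂–OC(O)C₆H₄NO₂ loses p-O₂N–C₆H₄–COO⁻: pKₐ(p-nitrobenzoic acid) ≈ 3.4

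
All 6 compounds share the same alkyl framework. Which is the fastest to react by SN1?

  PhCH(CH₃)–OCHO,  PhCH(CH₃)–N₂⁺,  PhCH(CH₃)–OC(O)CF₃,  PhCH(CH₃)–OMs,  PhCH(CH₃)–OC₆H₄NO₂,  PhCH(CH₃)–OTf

The skeletons are identical, so relative rate is governed entirely by leaving-group ability.
Leaving-group ability tracks the stability of the departed species; conjugate-acid pKₐ is the usual yardstick (lower pKₐ → better LG).
PhCH(CH₃)–N₂⁺ loses N₂: no meaningful conjugate acid; N₂ departs as an exceptionally stable neutral molecule
PhCH(CH₃)–OTf loses OTf⁻: pKₐ(CF₃SO₃H (triflic acid)) ≈ -14
PhCH(CH₃)–OMs loses OMs⁻: pKₐ(CH₃SO₃H (MsOH)) ≈ -1.9
PhCH(CH₃)–OC(O)CF₃ loses CF₃COO⁻: pKₐ(CF₃COOH) ≈ 0.2
PhCH(CH₃)–OCHO loses HCOO⁻: pKₐ(HCOOH) ≈ 3.8
PhCH(CH₃)–OC₆H₄NO₂ loses p-O₂N–C₆H₄–O⁻: pKₐ(p-nitrophenol) ≈ 7.2

PhCH(CH₃)–N₂⁺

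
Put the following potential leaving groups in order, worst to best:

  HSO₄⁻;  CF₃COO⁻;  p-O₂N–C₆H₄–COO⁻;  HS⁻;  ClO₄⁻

A good leaving group is a weak base: the lower the pKₐ of its conjugate acid, the more readily it departs.
ClO₄⁻: pKₐ(HClO₄) ≈ -10
HSO₄⁻: pKₐ(H₂SO₄) ≈ -3 — conjugate base of a strong mineral acid
CF₃COO⁻: pKₐ(CF₃COOH) ≈ 0.2
p-O₂N–C₆H₄–COO⁻: pKₐ(p-nitrobenzoic acid) ≈ 3.4 — electron-withdrawing nitro group stabilises the carboxylate
HS⁻: pKₐ(H₂S) ≈ 7
Listed from poorest to best leaving group as asked.

HS⁻ < p-O₂N–C₆H₄–COO⁻ < CF₃COO⁻ < HSO₄⁻ < ClO₄⁻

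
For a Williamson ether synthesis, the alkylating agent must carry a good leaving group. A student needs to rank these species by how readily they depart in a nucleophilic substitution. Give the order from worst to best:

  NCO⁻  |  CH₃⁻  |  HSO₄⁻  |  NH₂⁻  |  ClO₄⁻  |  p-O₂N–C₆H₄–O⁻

CH₃⁻ < NH₂⁻ < p-O₂N–C₆H₄–O⁻ < NCO⁻ < HSO₄⁻ < ClO₄⁻

ClO₄⁻: pKₐ(HClO₄) ≈ -10
HSO₄⁻: pKₐ(H₂SO₄) ≈ -3
NCO⁻: pKₐ(HOCN) ≈ 3.5
p-O₂N–C₆H₄–O⁻: pKₐ(p-nitrophenol) ≈ 7.2
NH₂⁻: pKₐ(NH₃) ≈ 38
CH₃⁻: pKₐ(CH₄) ≈ 48
Listed from poorest to best leaving group as asked.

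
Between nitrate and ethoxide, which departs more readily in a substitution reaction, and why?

nitrate

nitrate is the better leaving group.
pKₐ(HNO₃) ≈ -1.3 versus pKₐ(CH₃CH₂OH) ≈ 16: nitrate is the much weaker base.
Resonance-delocalised over three oxygens.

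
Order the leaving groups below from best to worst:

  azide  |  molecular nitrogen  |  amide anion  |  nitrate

molecular nitrogen > nitrate > azide > amide anion

molecular nitrogen: no meaningful conjugate acid; N₂ departs as an exceptionally stable neutral molecule
nitrate: pKₐ(HNO₃) ≈ -1.3
azide: pKₐ(HN₃) ≈ 4.7
amide anion: pKₐ(NH₃) ≈ 38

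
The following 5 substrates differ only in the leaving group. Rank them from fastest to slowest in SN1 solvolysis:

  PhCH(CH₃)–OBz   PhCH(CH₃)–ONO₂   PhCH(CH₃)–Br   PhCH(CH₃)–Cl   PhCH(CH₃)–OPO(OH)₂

PhCH(CH₃)–Br > PhCH(CH₃)–Cl > PhCH(CH₃)–ONO₂ > PhCH(CH₃)–OPO(OH)₂ > PhCH(CH₃)–OBz

Identical carbon frameworks mean the comparison reduces to leaving-group quality.
A good leaving group is a weak base: the lower the pKₐ of its conjugate acid, the more readily it departs.
PhCH(CH₃)–Br loses Br⁻: pKₐ(HBr) ≈ -9
PhCH(CH₃)–Cl loses Cl⁻: pKₐ(HCl) ≈ -7
PhCH(CH₃)–ONO₂ loses NO₃⁻: pKₐ(HNO₃) ≈ -1.3
PhCH(CH₃)–OPO(OH)₂ loses H₂PO₄⁻: pKₐ(H₃PO₄) ≈ 2.1
PhCH(CH₃)–OBz loses PhCOO⁻: pKₐ(C₆H₅COOH) ≈ 4.2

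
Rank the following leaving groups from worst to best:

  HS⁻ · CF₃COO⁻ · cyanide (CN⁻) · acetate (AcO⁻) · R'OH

cyanide (CN⁻) < HS⁻ < acetate (AcO⁻) < CF₃COO⁻ < R'OH

R'OH: pKₐ(R'OH₂⁺) ≈ -2.4
CF₃COO⁻: pKₐ(CF₃COOH) ≈ 0.2
acetate (AcO⁻): pKₐ(CH₃COOH) ≈ 4.8
HS⁻: pKₐ(H₂S) ≈ 7
cyanide (CN⁻): pKₐ(HCN) ≈ 9.2
Listed from poorest to best leaving group as asked.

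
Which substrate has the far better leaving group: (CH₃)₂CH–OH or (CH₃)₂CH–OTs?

From (CH₃)₂CH–OH the departing group would be OH⁻ (pKₐ(H₂O) ≈ 15.7). Strong base; essentially never leaves without prior activation.
From (CH₃)₂CH–OTs the leaving group is OTs⁻ (pKₐ(p-CH₃C₆H₄SO₃H (TsOH)) ≈ -2.8). Resonance-delocalised arenesulfonate.
(In practice (CH₃)₂CH–OTs is made from (CH₃)₂CH–OH by treatment with TsCl / pyridine, converting the hydroxyl into a tosylate.)

(CH₃)₂CH–OTs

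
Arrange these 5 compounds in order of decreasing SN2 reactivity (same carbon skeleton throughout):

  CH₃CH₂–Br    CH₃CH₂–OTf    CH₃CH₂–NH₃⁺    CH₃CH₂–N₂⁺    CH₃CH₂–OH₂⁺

Identical carbon frameworks mean the comparison reduces to leaving-group quality.
Rank by basicity of the departing species: weakest base leaves most easily.
CH₃CH₂–N₂⁺ loses N₂: no meaningful conjugate acid; N₂ departs as an exceptionally stable neutral molecule
CH₃CH₂–OTf loses OTf⁻: pKₐ(CF₃SO₃H (triflic acid)) ≈ -14
CH₃CH₂–Br loses Br⁻: pKₐ(HBr) ≈ -9
CH₃CH₂–OH₂⁺ loses H₂O: pKₐ(H₃O⁺) ≈ -1.7
CH₃CH₂–NH₃⁺ loses NH₃: pKₐ(NH₄⁺) ≈ 9.2

CH₃CH₂–N₂⁺ > CH₃CH₂–OTf > CH₃CH₂–Br > CH₃CH₂–OH₂⁺ > CH₃CH₂–NH₃⁺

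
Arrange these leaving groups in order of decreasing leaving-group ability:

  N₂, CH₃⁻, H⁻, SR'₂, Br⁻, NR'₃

N₂ > Br⁻ > SR'₂ > NR'₃ > H⁻ > CH₃⁻

N₂: no meaningful conjugate acid; N₂ departs as an exceptionally stable neutral molecule
Br⁻: pKₐ(HBr) ≈ -9
SR'₂: pKₐ(R'₂SH⁺) ≈ -7
NR'₃: pKₐ(R'₃NH⁺) ≈ 10.7
H⁻: pKₐ(H₂) ≈ 36
CH₃⁻: pKₐ(CH₄) ≈ 48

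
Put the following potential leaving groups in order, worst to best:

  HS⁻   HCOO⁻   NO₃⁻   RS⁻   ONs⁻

ONs⁻: pKₐ(p-O₂NC₆H₄SO₃H) ≈ -3.5 — p-nitro group further stabilises the sulfonate
NO₃⁻: pKₐ(HNO₃) ≈ -1.3 — resonance-delocalised over three oxygens
HCOO⁻: pKₐ(HCOOH) ≈ 3.8 — resonance-stabilised carboxylate
HS⁻: pKₐ(H₂S) ≈ 7
RS⁻: pKₐ(RSH (a thiol)) ≈ 10.5 — moderately basic; rarely leaves without activation
Reversing gives the worst-to-best order requested.

RS⁻ < HS⁻ < HCOO⁻ < NO₃⁻ < ONs⁻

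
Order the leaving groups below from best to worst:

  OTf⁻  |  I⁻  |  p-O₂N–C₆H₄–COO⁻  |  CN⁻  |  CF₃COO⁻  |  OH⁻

OTf⁻ > I⁻ > CF₃COO⁻ > p-O₂N–C₆H₄–COO⁻ > CN⁻ > OH⁻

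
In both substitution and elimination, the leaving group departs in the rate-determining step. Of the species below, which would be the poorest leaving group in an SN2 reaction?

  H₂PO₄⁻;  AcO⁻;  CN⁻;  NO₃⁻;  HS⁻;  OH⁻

OH⁻

Rank by basicity of the departing species: weakest base leaves most easily.
NO₃⁻: pKₐ(HNO₃) ≈ -1.3
H₂PO₄⁻: pKₐ(H₃PO₄) ≈ 2.1
AcO⁻: pKₐ(CH₃COOH) ≈ 4.8
HS⁻: pKₐ(H₂S) ≈ 7
CN⁻: pKₐ(HCN) ≈ 9.2
OH⁻: pKₐ(H₂O) ≈ 15.7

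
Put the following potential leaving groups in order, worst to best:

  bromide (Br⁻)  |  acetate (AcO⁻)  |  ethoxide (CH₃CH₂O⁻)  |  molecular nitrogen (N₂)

ethoxide (CH₃CH₂O⁻) < acetate (AcO⁻) < bromide (Br⁻) < molecular nitrogen (N₂)

The more stable X⁻ (or X) is on its own — i.e. the weaker a base it is — the better a leaving group it makes.
molecular nitrogen (N₂): no meaningful conjugate acid; N₂ departs as an exceptionally stable neutral molecule
bromide (Br⁻): pKₐ(HBr) ≈ -9 — weak base; good leaving group
acetate (AcO⁻): pKₐ(CH₃COOH) ≈ 4.8
ethoxide (CH₃CH₂O⁻): pKₐ(CH₃CH₂OH) ≈ 16
The question asks for worst first, so the sequence is read in increasing leaving-group ability.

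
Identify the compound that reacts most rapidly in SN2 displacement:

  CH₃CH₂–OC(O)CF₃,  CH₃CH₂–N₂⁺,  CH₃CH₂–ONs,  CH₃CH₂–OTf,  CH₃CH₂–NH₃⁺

CH₃CH₂–N₂⁺

Same R in every case — rank the leaving groups.
A good leaving group is a weak base: the lower the pKₐ of its conjugate acid, the more readily it departs.
CH₃CH₂–N₂⁺ loses N₂: no meaningful conjugate acid; N₂ departs as an exceptionally stable neutral molecule
CH₃CH₂–OTf loses OTf⁻: pKₐ(CF₃SO₃H (triflic acid)) ≈ -14
CH₃CH₂–ONs loses ONs⁻: pKₐ(p-O₂NC₆H₄SO₃H) ≈ -3.5
CH₃CH₂–OC(O)CF₃ loses CF₃COO⁻: pKₐ(CF₃COOH) ≈ 0.2
CH₃CH₂–NH₃⁺ loses NH₃: pKₐ(NH₄⁺) ≈ 9.2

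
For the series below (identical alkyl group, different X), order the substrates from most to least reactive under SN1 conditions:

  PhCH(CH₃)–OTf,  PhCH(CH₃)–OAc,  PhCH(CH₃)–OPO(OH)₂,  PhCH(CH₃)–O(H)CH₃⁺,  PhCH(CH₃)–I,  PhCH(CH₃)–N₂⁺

Same R in every case — rank the leaving groups.
The more stable X⁻ (or X) is on its own — i.e. the weaker a base it is — the better a leaving group it makes.
PhCH(CH₃)–N₂⁺ loses N₂: no meaningful conjugate acid; N₂ departs as an exceptionally stable neutral molecule
PhCH(CH₃)–OTf loses OTf⁻: pKₐ(CF₃SO₃H (triflic acid)) ≈ -14
PhCH(CH₃)–I loses I⁻: pKₐ(HI) ≈ -10
PhCH(CH₃)–O(H)CH₃⁺ loses R'OH: pKₐ(R'OH₂⁺) ≈ -2.4
PhCH(CH₃)–OPO(OH)₂ loses H₂PO₄⁻: pKₐ(H₃PO₄) ≈ 2.1
PhCH(CH₃)–OAc loses AcO⁻: pKₐ(CH₃COOH) ≈ 4.8

PhCH(CH₃)–N₂⁺ > PhCH(CH₃)–OTf > PhCH(CH₃)–I > PhCH(CH₃)–O(H)CH₃⁺ > PhCH(CH₃)–OPO(OH)₂ > PhCH(CH₃)–OAc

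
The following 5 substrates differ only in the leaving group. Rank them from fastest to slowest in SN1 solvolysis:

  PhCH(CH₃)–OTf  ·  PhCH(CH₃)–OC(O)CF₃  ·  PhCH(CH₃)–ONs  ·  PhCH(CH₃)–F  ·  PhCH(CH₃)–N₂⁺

Same R in every case — rank the leaving groups.
A good leaving group is a weak base: the lower the pKₐ of its conjugate acid, the more readily it departs.
PhCH(CH₃)–N₂⁺ loses N₂: no meaningful conjugate acid; N₂ departs as an exceptionally stable neutral molecule
PhCH(CH₃)–OTf loses OTf⁻: pKₐ(CF₃SO₃H (triflic acid)) ≈ -14
PhCH(CH₃)–ONs loses ONs⁻: pKₐ(p-O₂NC₆H₄SO₃H) ≈ -3.5
PhCH(CH₃)–OC(O)CF₃ loses CF₃COO⁻: pKₐ(CF₃COOH) ≈ 0.2
PhCH(CH₃)–F loses F⁻: pKₐ(HF) ≈ 3.2

PhCH(CH₃)–N₂⁺ > PhCH(CH₃)–OTf > PhCH(CH₃)–ONs > PhCH(CH₃)–OC(O)CF₃ > PhCH(CH₃)–F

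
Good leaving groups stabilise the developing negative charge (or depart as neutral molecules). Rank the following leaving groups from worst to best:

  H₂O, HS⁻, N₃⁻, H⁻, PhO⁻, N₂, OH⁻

H⁻ < OH⁻ < PhO⁻ < HS⁻ < N₃⁻ < H₂O < N₂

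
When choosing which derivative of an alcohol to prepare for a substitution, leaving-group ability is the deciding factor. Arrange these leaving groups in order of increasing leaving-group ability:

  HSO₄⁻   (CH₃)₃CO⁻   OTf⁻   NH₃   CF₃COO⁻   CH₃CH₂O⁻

OTf⁻: pKₐ(CF₃SO₃H (triflic acid)) ≈ -14
HSO₄⁻: pKₐ(H₂SO₄) ≈ -3
CF₃COO⁻: pKₐ(CF₃COOH) ≈ 0.2
NH₃: pKₐ(NH₄⁺) ≈ 9.2
CH₃CH₂O⁻: pKₐ(CH₃CH₂OH) ≈ 16
(CH₃)₃CO⁻: pKₐ(t-BuOH) ≈ 18
The question asks for worst first, so the sequence is read in increasing leaving-group ability.

(CH₃)₃CO⁻ < CH₃CH₂O⁻ < NH₃ < CF₃COO⁻ < HSO₄⁻ < OTf⁻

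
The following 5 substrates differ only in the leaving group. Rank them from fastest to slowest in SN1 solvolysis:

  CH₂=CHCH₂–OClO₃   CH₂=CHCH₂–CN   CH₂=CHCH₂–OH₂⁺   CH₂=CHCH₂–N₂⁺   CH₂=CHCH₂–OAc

CH₂=CHCH₂–N₂⁺ > CH₂=CHCH₂–OClO₃ > CH₂=CHCH₂–OH₂⁺ > CH₂=CHCH₂–OAc > CH₂=CHCH₂–CN

Identical carbon frameworks mean the comparison reduces to leaving-group quality.
The more stable X⁻ (or X) is on its own — i.e. the weaker a base it is — the better a leaving group it makes.
CH₂=CHCH₂–N₂⁺ loses N₂: no meaningful conjugate acid; N₂ departs as an exceptionally stable neutral molecule
CH₂=CHCH₂–OClO₃ loses ClO₄⁻: pKₐ(HClO₄) ≈ -10
CH₂=CHCH₂–OH₂⁺ loses H₂O: pKₐ(H₃O⁺) ≈ -1.7
CH₂=CHCH₂–OAc loses AcO⁻: pKₐ(CH₃COOH) ≈ 4.8
CH₂=CHCH₂–CN loses CN⁻: pKₐ(HCN) ≈ 9.2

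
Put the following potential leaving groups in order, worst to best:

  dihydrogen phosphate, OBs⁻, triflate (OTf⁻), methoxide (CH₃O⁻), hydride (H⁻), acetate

hydride (H⁻) < methoxide (CH₃O⁻) < acetate < dihydrogen phosphate < OBs⁻ < triflate (OTf⁻)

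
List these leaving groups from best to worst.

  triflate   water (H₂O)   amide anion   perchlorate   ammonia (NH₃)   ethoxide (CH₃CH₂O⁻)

triflate: pKₐ(CF₃SO₃H (triflic acid)) ≈ -14
perchlorate: pKₐ(HClO₄) ≈ -10
water (H₂O): pKₐ(H₃O⁺) ≈ -1.7
ammonia (NH₃): pKₐ(NH₄⁺) ≈ 9.2
ethoxide (CH₃CH₂O⁻): pKₐ(CH₃CH₂OH) ≈ 16
amide anion: pKₐ(NH₃) ≈ 38

triflate > perchlorate > water (H₂O) > ammonia (NH₃) > ethoxide (CH₃CH₂O⁻) > amide anion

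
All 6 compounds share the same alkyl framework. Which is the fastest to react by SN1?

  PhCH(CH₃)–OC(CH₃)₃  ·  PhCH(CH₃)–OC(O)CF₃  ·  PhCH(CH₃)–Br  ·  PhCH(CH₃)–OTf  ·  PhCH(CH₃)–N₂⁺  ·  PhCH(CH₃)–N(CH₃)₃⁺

Identical carbon frameworks mean the comparison reduces to leaving-group quality.
Leaving-group ability tracks the stability of the departed species; conjugate-acid pKₐ is the usual yardstick (lower pKₐ → better LG).
PhCH(CH₃)–N₂⁺ loses N₂: no meaningful conjugate acid; N₂ departs as an exceptionally stable neutral molecule
PhCH(CH₃)–OTf loses OTf⁻: pKₐ(CF₃SO₃H (triflic acid)) ≈ -14
PhCH(CH₃)–Br loses Br⁻: pKₐ(HBr) ≈ -9
PhCH(CH₃)–OC(O)CF₃ loses CF₃COO⁻: pKₐ(CF₃COOH) ≈ 0.2
PhCH(CH₃)–N(CH₃)₃⁺ loses NR'₃: pKₐ(R'₃NH⁺) ≈ 10.7
PhCH(CH₃)–OC(CH₃)₃ loses (CH₃)₃CO⁻: pKₐ(t-BuOH) ≈ 18

PhCH(CH₃)–N₂⁺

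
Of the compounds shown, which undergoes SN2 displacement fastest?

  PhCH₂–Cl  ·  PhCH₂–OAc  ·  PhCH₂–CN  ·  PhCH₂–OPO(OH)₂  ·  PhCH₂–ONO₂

PhCH₂–Cl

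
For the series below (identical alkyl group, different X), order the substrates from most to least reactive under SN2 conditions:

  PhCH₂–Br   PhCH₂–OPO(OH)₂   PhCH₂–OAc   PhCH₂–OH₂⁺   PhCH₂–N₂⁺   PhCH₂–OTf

PhCH₂–N₂⁺ > PhCH₂–OTf > PhCH₂–Br > PhCH₂–OH₂⁺ > PhCH₂–OPO(OH)₂ > PhCH₂–OAc

The skeletons are identical, so relative rate is governed entirely by leaving-group ability.
The more stable X⁻ (or X) is on its own — i.e. the weaker a base it is — the better a leaving group it makes.
PhCH₂–N₂⁺ loses N₂: no meaningful conjugate acid; N₂ departs as an exceptionally stable neutral molecule
PhCH₂–OTf loses OTf⁻: pKₐ(CF₃SO₃H (triflic acid)) ≈ -14
PhCH₂–Br loses Br⁻: pKₐ(HBr) ≈ -9
PhCH₂–OH₂⁺ loses H₂O: pKₐ(H₃O⁺) ≈ -1.7
PhCH₂–OPO(OH)₂ loses H₂PO₄⁻: pKₐ(H₃PO₄) ≈ 2.1
PhCH₂–OAc loses AcO⁻: pKₐ(CH₃COOH) ≈ 4.8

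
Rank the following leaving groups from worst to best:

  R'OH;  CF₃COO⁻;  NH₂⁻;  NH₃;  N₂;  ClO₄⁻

NH₂⁻ < NH₃ < CF₃COO⁻ < R'OH < ClO₄⁻ < N₂

The more stable X⁻ (or X) is on its own — i.e. the weaker a base it is — the better a leaving group it makes.
N₂: no meaningful conjugate acid; N₂ departs as an exceptionally stable neutral molecule
ClO₄⁻: pKₐ(HClO₄) ≈ -10 — extremely weak base; rarely used for safety reasons
R'OH: pKₐ(R'OH₂⁺) ≈ -2.4 — neutral; leaves from a protonated ether (an oxonium ion, R–O(H)R'⁺)
CF₃COO⁻: pKₐ(CF₃COOH) ≈ 0.2 — strongly electron-withdrawing CF₃ stabilises the carboxylate
NH₃: pKₐ(NH₄⁺) ≈ 9.2 — neutral but moderately basic; leaves from R–NH₃⁺
NH₂⁻: pKₐ(NH₃) ≈ 38 — extremely strong base; never a leaving group
The question asks for worst first, so the sequence is read in increasing leaving-group ability.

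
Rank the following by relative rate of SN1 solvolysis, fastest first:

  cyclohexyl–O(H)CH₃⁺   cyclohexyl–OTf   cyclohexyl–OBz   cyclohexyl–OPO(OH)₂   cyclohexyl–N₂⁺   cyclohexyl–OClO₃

cyclohexyl–N₂⁺ > cyclohexyl–OTf > cyclohexyl–OClO₃ > cyclohexyl–O(H)CH₃⁺ > cyclohexyl–OPO(OH)₂ > cyclohexyl–OBz

Same R in every case — rank the leaving groups.
The more stable X⁻ (or X) is on its own — i.e. the weaker a base it is — the better a leaving group it makes.
cyclohexyl–N₂⁺ loses N₂: no meaningful conjugate acid; N₂ departs as an exceptionally stable neutral molecule
cyclohexyl–OTf loses OTf⁻: pKₐ(CF₃SO₃H (triflic acid)) ≈ -14
cyclohexyl–OClO₃ loses ClO₄⁻: pKₐ(HClO₄) ≈ -10
cyclohexyl–O(H)CH₃⁺ loses R'OH: pKₐ(R'OH₂⁺) ≈ -2.4
cyclohexyl–OPO(OH)₂ loses H₂PO₄⁻: pKₐ(H₃PO₄) ≈ 2.1
cyclohexyl–OBz loses PhCOO⁻: pKₐ(C₆H₅COOH) ≈ 4.2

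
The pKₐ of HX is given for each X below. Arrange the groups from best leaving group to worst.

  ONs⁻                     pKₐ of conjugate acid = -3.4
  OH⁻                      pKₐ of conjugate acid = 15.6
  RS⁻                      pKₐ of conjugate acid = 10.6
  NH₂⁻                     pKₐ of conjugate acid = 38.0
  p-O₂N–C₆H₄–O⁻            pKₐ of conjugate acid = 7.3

Lower conjugate-acid pKₐ ⇒ weaker base ⇒ better leaving group.
Sorting by the given values: ONs⁻ (-3.4), p-O₂N–C₆H₄–O⁻ (7.3), RS⁻ (10.6), OH⁻ (15.6), NH₂⁻ (38.0).

ONs⁻ > p-O₂N–C₆H₄–O⁻ > RS⁻ > OH⁻ > NH₂⁻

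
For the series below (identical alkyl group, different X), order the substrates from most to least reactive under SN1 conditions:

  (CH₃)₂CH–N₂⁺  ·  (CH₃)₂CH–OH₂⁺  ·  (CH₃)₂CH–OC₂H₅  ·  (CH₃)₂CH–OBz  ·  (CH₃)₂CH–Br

(CH₃)₂CH–N₂⁺ > (CH₃)₂CH–Br > (CH₃)₂CH–OH₂⁺ > (CH₃)₂CH–OBz > (CH₃)₂CH–OC₂H₅

Identical carbon frameworks mean the comparison reduces to leaving-group quality.
The more stable X⁻ (or X) is on its own — i.e. the weaker a base it is — the better a leaving group it makes.
(CH₃)₂CH–N₂⁺ loses N₂: no meaningful conjugate acid; N₂ departs as an exceptionally stable neutral molecule
(CH₃)₂CH–Br loses Br⁻: pKₐ(HBr) ≈ -9
(CH₃)₂CH–OH₂⁺ loses H₂O: pKₐ(H₃O⁺) ≈ -1.7
(CH₃)₂CH–OBz loses PhCOO⁻: pKₐ(C₆H₅COOH) ≈ 4.2
(CH₃)₂CH–OC₂H₅ loses CH₃CH₂O⁻: pKₐ(CH₃CH₂OH) ≈ 16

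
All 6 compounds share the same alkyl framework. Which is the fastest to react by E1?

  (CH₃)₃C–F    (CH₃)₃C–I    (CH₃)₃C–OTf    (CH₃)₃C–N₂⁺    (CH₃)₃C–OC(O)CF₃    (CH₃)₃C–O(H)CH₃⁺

Identical carbon frameworks mean the comparison reduces to leaving-group quality.
Leaving-group ability tracks the stability of the departed species; conjugate-acid pKₐ is the usual yardstick (lower pKₐ → better LG).
(CH₃)₃C–N₂⁺ loses N₂: no meaningful conjugate acid; N₂ departs as an exceptionally stable neutral molecule
(CH₃)₃C–OTf loses OTf⁻: pKₐ(CF₃SO₃H (triflic acid)) ≈ -14
(CH₃)₃C–I loses I⁻: pKₐ(HI) ≈ -10
(CH₃)₃C–O(H)CH₃⁺ loses R'OH: pKₐ(R'OH₂⁺) ≈ -2.4
(CH₃)₃C–OC(O)CF₃ loses CF₃COO⁻: pKₐ(CF₃COOH) ≈ 0.2
(CH₃)₃C–F loses F⁻: pKₐ(HF) ≈ 3.2

(CH₃)₃C–N₂⁺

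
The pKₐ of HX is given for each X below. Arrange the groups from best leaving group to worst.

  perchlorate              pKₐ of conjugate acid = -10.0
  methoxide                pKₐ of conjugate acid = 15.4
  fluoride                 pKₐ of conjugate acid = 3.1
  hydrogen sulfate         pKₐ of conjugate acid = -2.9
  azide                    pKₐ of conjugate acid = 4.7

Lower conjugate-acid pKₐ ⇒ weaker base ⇒ better leaving group.
Sorting by the given values: perchlorate (-10.0), hydrogen sulfate (-2.9), fluoride (3.1), azide (4.7), methoxide (15.4).

perchlorate > hydrogen sulfate > fluoride > azide > methoxide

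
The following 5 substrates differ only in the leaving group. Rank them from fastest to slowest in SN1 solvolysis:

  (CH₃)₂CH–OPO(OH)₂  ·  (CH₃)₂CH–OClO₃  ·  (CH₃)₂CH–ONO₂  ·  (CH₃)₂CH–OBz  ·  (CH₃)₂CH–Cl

Same R in every case — rank the leaving groups.
Leaving-group ability tracks the stability of the departed species; conjugate-acid pKₐ is the usual yardstick (lower pKₐ → better LG).
(CH₃)₂CH–OClO₃ loses ClO₄⁻: pKₐ(HClO₄) ≈ -10
(CH₃)₂CH–Cl loses Cl⁻: pKₐ(HCl) ≈ -7
(CH₃)₂CH–ONO₂ loses NO₃⁻: pKₐ(HNO₃) ≈ -1.3
(CH₃)₂CH–OPO(OH)₂ loses H₂PO₄⁻: pKₐ(H₃PO₄) ≈ 2.1
(CH₃)₂CH–OBz loses PhCOO⁻: pKₐ(C₆H₅COOH) ≈ 4.2

(CH₃)₂CH–OClO₃ > (CH₃)₂CH–Cl > (CH₃)₂CH–ONO₂ > (CH₃)₂CH–OPO(OH)₂ > (CH₃)₂CH–OBz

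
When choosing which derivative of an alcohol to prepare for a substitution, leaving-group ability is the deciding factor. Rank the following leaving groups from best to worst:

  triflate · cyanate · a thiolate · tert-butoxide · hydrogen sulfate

triflate > hydrogen sulfate > cyanate > a thiolate > tert-butoxide

triflate: pKₐ(CF₃SO₃H (triflic acid)) ≈ -14 — charge spread over three oxygens and a CF₃ group; the premier leaving group in synthesis
hydrogen sulfate: pKₐ(H₂SO₄) ≈ -3
cyanate: pKₐ(HOCN) ≈ 3.5 — resonance between N and O
a thiolate: pKₐ(RSH (a thiol)) ≈ 10.5 — moderately basic; rarely leaves without activation
tert-butoxide: pKₐ(t-BuOH) ≈ 18 — bulky, strongly basic alkoxide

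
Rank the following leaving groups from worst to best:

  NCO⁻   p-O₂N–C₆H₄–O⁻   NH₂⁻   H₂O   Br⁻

NH₂⁻ < p-O₂N–C₆H₄–O⁻ < NCO⁻ < H₂O < Br⁻

Br⁻: pKₐ(HBr) ≈ -9
H₂O: pKₐ(H₃O⁺) ≈ -1.7 — neutral; leaves from a protonated alcohol (R–OH₂⁺)
NCO⁻: pKₐ(HOCN) ≈ 3.5
p-O₂N–C₆H₄–O⁻: pKₐ(p-nitrophenol) ≈ 7.2 — nitro group delocalises the charge; the classic chromogenic LG
NH₂⁻: pKₐ(NH₃) ≈ 38
Listed from poorest to best leaving group as asked.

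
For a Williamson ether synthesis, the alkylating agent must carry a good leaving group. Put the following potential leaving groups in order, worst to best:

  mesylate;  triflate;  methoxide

A good leaving group is a weak base: the lower the pKₐ of its conjugate acid, the more readily it departs.
triflate: pKₐ(CF₃SO₃H (triflic acid)) ≈ -14
mesylate: pKₐ(CH₃SO₃H (MsOH)) ≈ -1.9
methoxide: pKₐ(CH₃OH) ≈ 15.5
The question asks for worst first, so the sequence is read in increasing leaving-group ability.

methoxide < mesylate < triflate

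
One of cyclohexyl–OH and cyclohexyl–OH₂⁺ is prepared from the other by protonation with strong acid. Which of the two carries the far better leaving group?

From cyclohexyl–OH the departing group would be OH⁻ (pKₐ(H₂O) ≈ 15.7). Strong base; essentially never leaves without prior activation.
From cyclohexyl–OH₂⁺ the leaving group is H₂O (pKₐ(H₃O⁺) ≈ -1.7). Neutral; leaves from a protonated alcohol (R–OH₂⁺).
Protonation with strong acid works by converting the leaving group from hydroxide to neutral water, making cyclohexyl–OH₂⁺ enormously more reactive.

cyclohexyl–OH₂⁺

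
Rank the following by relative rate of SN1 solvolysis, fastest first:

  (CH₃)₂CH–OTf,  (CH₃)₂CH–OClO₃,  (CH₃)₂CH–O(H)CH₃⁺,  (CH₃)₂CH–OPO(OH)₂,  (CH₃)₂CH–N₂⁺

The skeletons are identical, so relative rate is governed entirely by leaving-group ability.
A good leaving group is a weak base: the lower the pKₐ of its conjugate acid, the more readily it departs.
(CH₃)₂CH–N₂⁺ loses N₂: no meaningful conjugate acid; N₂ departs as an exceptionally stable neutral molecule
(CH₃)₂CH–OTf loses OTf⁻: pKₐ(CF₃SO₃H (triflic acid)) ≈ -14
(CH₃)₂CH–OClO₃ loses ClO₄⁻: pKₐ(HClO₄) ≈ -10
(CH₃)₂CH–O(H)CH₃⁺ loses R'OH: pKₐ(R'OH₂⁺) ≈ -2.4
(CH₃)₂CH–OPO(OH)₂ loses H₂PO₄⁻: pKₐ(H₃PO₄) ≈ 2.1

(CH₃)₂CH–N₂⁺ > (CH₃)₂CH–OTf > (CH₃)₂CH–OClO₃ > (CH₃)₂CH–O(H)CH₃⁺ > (CH₃)₂CH–OPO(OH)₂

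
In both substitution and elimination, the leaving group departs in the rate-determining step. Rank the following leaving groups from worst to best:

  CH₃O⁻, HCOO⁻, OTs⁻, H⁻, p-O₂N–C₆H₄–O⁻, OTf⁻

OTf⁻: pKₐ(CF₃SO₃H (triflic acid)) ≈ -14 — charge spread over three oxygens and a CF₃ group; the premier leaving group in synthesis
OTs⁻: pKₐ(p-CH₃C₆H₄SO₃H (TsOH)) ≈ -2.8
HCOO⁻: pKₐ(HCOOH) ≈ 3.8
p-O₂N–C₆H₄–O⁻: pKₐ(p-nitrophenol) ≈ 7.2 — nitro group delocalises the charge; the classic chromogenic LG
CH₃O⁻: pKₐ(CH₃OH) ≈ 15.5 — strong base; alkoxides do not leave unassisted
H⁻: pKₐ(H₂) ≈ 36 — extremely strong base; leaves only in special hydride-transfer contexts
Listed from poorest to best leaving group as asked.

H⁻ < CH₃O⁻ < p-O₂N–C₆H₄–O⁻ < HCOO⁻ < OTs⁻ < OTf⁻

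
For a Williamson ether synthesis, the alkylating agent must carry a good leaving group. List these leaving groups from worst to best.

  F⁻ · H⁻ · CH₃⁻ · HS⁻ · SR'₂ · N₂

The more stable X⁻ (or X) is on its own — i.e. the weaker a base it is — the better a leaving group it makes.
N₂: no meaningful conjugate acid; N₂ departs as an exceptionally stable neutral molecule
SR'₂: pKₐ(R'₂SH⁺) ≈ -7 — neutral; leaves from a sulfonium salt (R–SR'₂⁺)
F⁻: pKₐ(HF) ≈ 3.2 — small and strongly basic; the poor halide leaving group
HS⁻: pKₐ(H₂S) ≈ 7 — larger and more polarisable than the oxygen analogue
H⁻: pKₐ(H₂) ≈ 36
CH₃⁻: pKₐ(CH₄) ≈ 48 — unstabilised carbanion; the worst conceivable leaving group
The question asks for worst first, so the sequence is read in increasing leaving-group ability.

CH₃⁻ < H⁻ < HS⁻ < F⁻ < SR'₂ < N₂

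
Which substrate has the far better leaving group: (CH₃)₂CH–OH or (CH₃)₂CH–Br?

(CH₃)₂CH–Br

From (CH₃)₂CH–OH the departing group would be OH⁻ (pKₐ(H₂O) ≈ 15.7). Strong base; essentially never leaves without prior activation.
From (CH₃)₂CH–Br the leaving group is Br⁻ (pKₐ(HBr) ≈ -9). Weak base; good leaving group.
(In practice (CH₃)₂CH–Br is made from (CH₃)₂CH–OH by treatment with PBr₃, replacing the hydroxyl with bromide.)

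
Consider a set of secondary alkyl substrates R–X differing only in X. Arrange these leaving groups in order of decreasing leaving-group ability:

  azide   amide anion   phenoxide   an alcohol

an alcohol > azide > phenoxide > amide anion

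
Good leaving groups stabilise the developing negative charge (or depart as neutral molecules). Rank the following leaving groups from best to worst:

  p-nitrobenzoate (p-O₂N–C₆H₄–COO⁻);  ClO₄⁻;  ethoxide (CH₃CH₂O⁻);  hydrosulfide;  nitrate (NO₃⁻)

ClO₄⁻ > nitrate (NO₃⁻) > p-nitrobenzoate (p-O₂N–C₆H₄–COO⁻) > hydrosulfide > ethoxide (CH₃CH₂O⁻)

ClO₄⁻: pKₐ(HClO₄) ≈ -10 — extremely weak base; rarely used for safety reasons
nitrate (NO₃⁻): pKₐ(HNO₃) ≈ -1.3 — resonance-delocalised over three oxygens
p-nitrobenzoate (p-O₂N–C₆H₄–COO⁻): pKₐ(p-nitrobenzoic acid) ≈ 3.4
hydrosulfide: pKₐ(H₂S) ≈ 7
ethoxide (CH₃CH₂O⁻): pKₐ(CH₃CH₂OH) ≈ 16 — strong base; alkoxides do not leave unassisted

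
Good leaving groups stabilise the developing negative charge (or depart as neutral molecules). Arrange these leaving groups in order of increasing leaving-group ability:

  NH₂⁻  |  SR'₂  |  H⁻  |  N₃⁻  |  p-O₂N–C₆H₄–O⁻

SR'₂: pKₐ(R'₂SH⁺) ≈ -7 — neutral; leaves from a sulfonium salt (R–SR'₂⁺)
N₃⁻: pKₐ(HN₃) ≈ 4.7 — linear, resonance-stabilised
p-O₂N–C₆H₄–O⁻: pKₐ(p-nitrophenol) ≈ 7.2
H⁻: pKₐ(H₂) ≈ 36 — extremely strong base; leaves only in special hydride-transfer contexts
NH₂⁻: pKₐ(NH₃) ≈ 38 — extremely strong base; never a leaving group
Reversing gives the worst-to-best order requested.

NH₂⁻ < H⁻ < p-O₂N–C₆H₄–O⁻ < N₃⁻ < SR'₂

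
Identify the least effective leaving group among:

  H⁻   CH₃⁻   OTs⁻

A good leaving group is a weak base: the lower the pKₐ of its conjugate acid, the more readily it departs.
OTs⁻: pKₐ(p-CH₃C₆H₄SO₃H (TsOH)) ≈ -2.8
H⁻: pKₐ(H₂) ≈ 36
CH₃⁻: pKₐ(CH₄) ≈ 48

CH₃⁻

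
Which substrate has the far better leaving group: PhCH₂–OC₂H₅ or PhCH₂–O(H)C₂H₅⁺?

PhCH₂–O(H)C₂H₅⁺

From PhCH₂–OC₂H₅ the departing group would be CH₃CH₂O⁻ (pKₐ(CH₃CH₂OH) ≈ 16). Strong base; alkoxides do not leave unassisted.
From PhCH₂–O(H)C₂H₅⁺ the leaving group is R'OH (pKₐ(R'OH₂⁺) ≈ -2.4). Neutral; leaves from a protonated ether (an oxonium ion, R–O(H)R'⁺).
(In practice PhCH₂–O(H)C₂H₅⁺ is made from PhCH₂–OC₂H₅ by protonation with concentrated HBr, allowing neutral ethanol, rather than ethoxide, to depart.)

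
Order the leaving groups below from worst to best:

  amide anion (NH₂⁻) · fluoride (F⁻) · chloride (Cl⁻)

amide anion (NH₂⁻) < fluoride (F⁻) < chloride (Cl⁻)

A good leaving group is a weak base: the lower the pKₐ of its conjugate acid, the more readily it departs.
chloride (Cl⁻): pKₐ(HCl) ≈ -7 — moderately weak base
fluoride (F⁻): pKₐ(HF) ≈ 3.2 — small and strongly basic; the poor halide leaving group
amide anion (NH₂⁻): pKₐ(NH₃) ≈ 38
Listed from poorest to best leaving group as asked.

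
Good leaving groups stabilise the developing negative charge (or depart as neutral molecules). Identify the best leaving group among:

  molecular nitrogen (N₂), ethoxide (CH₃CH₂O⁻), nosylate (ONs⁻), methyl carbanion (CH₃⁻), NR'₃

molecular nitrogen (N₂)

molecular nitrogen (N₂): no meaningful conjugate acid; N₂ departs as an exceptionally stable neutral molecule
nosylate (ONs⁻): pKₐ(p-O₂NC₆H₄SO₃H) ≈ -3.5
NR'₃: pKₐ(R'₃NH⁺) ≈ 10.7
ethoxide (CH₃CH₂O⁻): pKₐ(CH₃CH₂OH) ≈ 16
methyl carbanion (CH₃⁻): pKₐ(CH₄) ≈ 48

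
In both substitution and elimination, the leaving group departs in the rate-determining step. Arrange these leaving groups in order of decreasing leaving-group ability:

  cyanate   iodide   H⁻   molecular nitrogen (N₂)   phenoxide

molecular nitrogen (N₂) > iodide > cyanate > phenoxide > H⁻

A good leaving group is a weak base: the lower the pKₐ of its conjugate acid, the more readily it departs.
molecular nitrogen (N₂): no meaningful conjugate acid; N₂ departs as an exceptionally stable neutral molecule
iodide: pKₐ(HI) ≈ -10
cyanate: pKₐ(HOCN) ≈ 3.5
phenoxide: pKₐ(C₆H₅OH (phenol)) ≈ 10
H⁻: pKₐ(H₂) ≈ 36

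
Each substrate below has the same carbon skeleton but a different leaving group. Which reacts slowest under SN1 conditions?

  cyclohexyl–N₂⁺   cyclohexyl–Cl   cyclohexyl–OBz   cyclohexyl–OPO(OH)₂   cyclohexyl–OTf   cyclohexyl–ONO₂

Same R in every case — rank the leaving groups.
Rank by basicity of the departing species: weakest base leaves most easily.
cyclohexyl–N₂⁺ loses N₂: no meaningful conjugate acid; N₂ departs as an exceptionally stable neutral molecule
cyclohexyl–OTf loses OTf⁻: pKₐ(CF₃SO₃H (triflic acid)) ≈ -14
cyclohexyl–Cl loses Cl⁻: pKₐ(HCl) ≈ -7
cyclohexyl–ONO₂ loses NO₃⁻: pKₐ(HNO₃) ≈ -1.3
cyclohexyl–OPO(OH)₂ loses H₂PO₄⁻: pKₐ(H₃PO₄) ≈ 2.1
cyclohexyl–OBz loses PhCOO⁻: pKₐ(C₆H₅COOH) ≈ 4.2

cyclohexyl–OBz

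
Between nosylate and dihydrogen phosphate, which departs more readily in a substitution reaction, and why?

nosylate is the better leaving group.
pKₐ(p-O₂NC₆H₄SO₃H) ≈ -3.5 versus pKₐ(H₃PO₄) ≈ 2.1: nosylate is the much weaker base.
P-nitro group further stabilises the sulfonate.

nosylate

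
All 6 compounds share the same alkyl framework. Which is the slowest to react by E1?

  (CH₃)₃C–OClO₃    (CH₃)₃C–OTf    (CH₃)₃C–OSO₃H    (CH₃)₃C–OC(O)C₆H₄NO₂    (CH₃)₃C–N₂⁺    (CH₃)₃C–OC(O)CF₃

(CH₃)₃C–OC(O)C₆H₄NO₂

Identical carbon frameworks mean the comparison reduces to leaving-group quality.
A good leaving group is a weak base: the lower the pKₐ of its conjugate acid, the more readily it departs.
(CH₃)₃C–N₂⁺ loses N₂: no meaningful conjugate acid; N₂ departs as an exceptionally stable neutral molecule
(CH₃)₃C–OTf loses OTf⁻: pKₐ(CF₃SO₃H (triflic acid)) ≈ -14
(CH₃)₃C–OClO₃ loses ClO₄⁻: pKₐ(HClO₄) ≈ -10
(CH₃)₃C–OSO₃H loses HSO₄⁻: pKₐ(H₂SO₄) ≈ -3
(CH₃)₃C–OC(O)CF₃ loses CF₃COO⁻: pKₐ(CF₃COOH) ≈ 0.2
(CH₃)₃C–OC(O)C₆H₄NO₂ loses p-O₂N–C₆H₄–COO⁻: pKₐ(p-nitrobenzoic acid) ≈ 3.4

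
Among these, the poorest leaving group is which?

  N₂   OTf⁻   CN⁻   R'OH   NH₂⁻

N₂: no meaningful conjugate acid; N₂ departs as an exceptionally stable neutral molecule
OTf⁻: pKₐ(CF₃SO₃H (triflic acid)) ≈ -14
R'OH: pKₐ(R'OH₂⁺) ≈ -2.4
CN⁻: pKₐ(HCN) ≈ 9.2
NH₂⁻: pKₐ(NH₃) ≈ 38

NH₂⁻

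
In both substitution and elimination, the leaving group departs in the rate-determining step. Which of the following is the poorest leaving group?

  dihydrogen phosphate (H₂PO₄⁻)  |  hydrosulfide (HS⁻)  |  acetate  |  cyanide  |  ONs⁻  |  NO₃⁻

cyanide

Rank by basicity of the departing species: weakest base leaves most easily.
ONs⁻: pKₐ(p-O₂NC₆H₄SO₃H) ≈ -3.5
NO₃⁻: pKₐ(HNO₃) ≈ -1.3
dihydrogen phosphate (H₂PO₄⁻): pKₐ(H₃PO₄) ≈ 2.1
acetate: pKₐ(CH₃COOH) ≈ 4.8
hydrosulfide (HS⁻): pKₐ(H₂S) ≈ 7
cyanide: pKₐ(HCN) ≈ 9.2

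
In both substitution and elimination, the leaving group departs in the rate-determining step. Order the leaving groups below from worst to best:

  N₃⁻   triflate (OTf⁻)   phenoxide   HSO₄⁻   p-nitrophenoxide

triflate (OTf⁻): pKₐ(CF₃SO₃H (triflic acid)) ≈ -14 — charge spread over three oxygens and a CF₃ group; the premier leaving group in synthesis
HSO₄⁻: pKₐ(H₂SO₄) ≈ -3
N₃⁻: pKₐ(HN₃) ≈ 4.7
p-nitrophenoxide: pKₐ(p-nitrophenol) ≈ 7.2
phenoxide: pKₐ(C₆H₅OH (phenol)) ≈ 10
Reversing gives the worst-to-best order requested.

phenoxide < p-nitrophenoxide < N₃⁻ < HSO₄⁻ < triflate (OTf⁻)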